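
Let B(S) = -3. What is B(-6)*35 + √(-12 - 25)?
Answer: -105 + I*√37 ≈ -105.0 + 6.0828*I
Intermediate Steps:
B(-6)*35 + √(-12 - 25) = -3*35 + √(-12 - 25) = -105 + √(-37) = -105 + I*√37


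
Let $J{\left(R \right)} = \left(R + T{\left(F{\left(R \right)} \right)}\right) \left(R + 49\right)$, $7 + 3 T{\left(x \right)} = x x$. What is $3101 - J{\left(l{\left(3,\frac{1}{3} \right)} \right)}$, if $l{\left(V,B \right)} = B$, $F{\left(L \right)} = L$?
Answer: $\frac{259025}{81} \approx 3197.8$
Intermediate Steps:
$T{\left(x \right)} = - \frac{7}{3} + \frac{x^{2}}{3}$ ($T{\left(x \right)} = - \frac{7}{3} + \frac{x x}{3} = - \frac{7}{3} + \frac{x^{2}}{3}$)
$J{\left(R \right)} = \left(49 + R\right) \left(- \frac{7}{3} + R + \frac{R^{2}}{3}\right)$ ($J{\left(R \right)} = \left(R + \left(- \frac{7}{3} + \frac{R^{2}}{3}\right)\right) \left(R + 49\right) = \left(- \frac{7}{3} + R + \frac{R^{2}}{3}\right) \left(49 + R\right) = \left(49 + R\right) \left(- \frac{7}{3} + R + \frac{R^{2}}{3}\right)$)
$3101 - J{\left(l{\left(3,\frac{1}{3} \right)} \right)} = 3101 - \left(- \frac{343}{3} + \frac{\left(\frac{1}{3}\right)^{3}}{3} + \frac{52 \left(\frac{1}{3}\right)^{2}}{3} + \frac{140}{3 \cdot 3}\right) = 3101 - \left(- \frac{343}{3} + \frac{1}{3 \cdot 27} + \frac{52}{3 \cdot 9} + \frac{140}{3} \cdot \frac{1}{3}\right) = 3101 - \left(- \frac{343}{3} + \frac{1}{3} \cdot \frac{1}{27} + \frac{52}{3} \cdot \frac{1}{9} + \frac{140}{9}\right) = 3101 - \left(- \frac{343}{3} + \frac{1}{81} + \frac{52}{27} + \frac{140}{9}\right) = 3101 - - \frac{7844}{81} = 3101 + \frac{7844}{81} = \frac{259025}{81}$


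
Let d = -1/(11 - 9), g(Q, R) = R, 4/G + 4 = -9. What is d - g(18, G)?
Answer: -5/26 ≈ -0.19231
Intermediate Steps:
G = -4/13 (G = 4/(-4 - 9) = 4/(-13) = 4*(-1/13) = -4/13 ≈ -0.30769)
d = -1/2 ≈ -0.50000
d - g(18, G) = -1/2 - 1*(-4/13) = -1/2 + 4/13 = -5/26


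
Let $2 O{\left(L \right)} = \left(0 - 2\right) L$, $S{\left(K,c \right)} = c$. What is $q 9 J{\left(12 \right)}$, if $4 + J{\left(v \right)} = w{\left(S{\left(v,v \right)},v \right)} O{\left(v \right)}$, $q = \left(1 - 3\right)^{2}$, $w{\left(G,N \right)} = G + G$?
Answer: $-10512$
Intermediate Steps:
$w{\left(G,N \right)} = 2 G$
$O{\left(L \right)} = - L$ ($O{\left(L \right)} = \frac{\left(0 - 2\right) L}{2} = \frac{\left(-2\right) L}{2} = - L$)
$q = 4$ ($q = \left(-2\right)^{2} = 4$)
$J{\left(v \right)} = -4 - 2 v^{2}$ ($J{\left(v \right)} = -4 + 2 v \left(- v\right) = -4 - 2 v^{2}$)
$q 9 J{\left(12 \right)} = 4 \cdot 9 \left(-4 - 2 \cdot 12^{2}\right) = 36 \left(-4 - 288\right) = 36 \left(-292\right) = -10512$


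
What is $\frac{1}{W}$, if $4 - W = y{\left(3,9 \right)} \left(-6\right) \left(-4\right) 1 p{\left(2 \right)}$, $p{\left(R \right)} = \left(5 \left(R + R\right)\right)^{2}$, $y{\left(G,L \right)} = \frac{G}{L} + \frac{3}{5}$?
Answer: $- \frac{1}{8956} \approx -0.00011166$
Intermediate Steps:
$y{\left(G,L \right)} = \frac{3}{5} + \frac{G}{L}$ ($y{\left(G,L \right)} = \frac{G}{L} + 3 \cdot \frac{1}{5} = \frac{G}{L} + \frac{3}{5} = \frac{3}{5} + \frac{G}{L}$)
$p{\left(R \right)} = 100 R^{2}$ ($p{\left(R \right)} = \left(5 \cdot 2 R\right)^{2} = \left(10 R\right)^{2} = 100 R^{2}$)
$W = -8956$ ($W = 4 - \left(\frac{3}{5} + \frac{3}{9}\right) \left(-6\right) \left(-4\right) 1 \cdot 100 \cdot 2^{2} = 4 - \left(\frac{3}{5} + 3 \cdot \frac{1}{9}\right) \left(-6\right) \left(- 4 \cdot 100 \cdot 4\right) = 4 - \left(\frac{3}{5} + \frac{1}{3}\right) \left(-6\right) \left(\left(-4\right) 400\right) = 4 - \frac{14}{15} \left(-6\right) \left(-1600\right) = 4 - \left(- \frac{28}{5}\right) \left(-1600\right) = 4 - 8960 = -8956$)
$\frac{1}{W} = \frac{1}{-8956} = - \frac{1}{8956}$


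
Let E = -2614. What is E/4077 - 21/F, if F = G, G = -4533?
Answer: -3921215/6160347 ≈ -0.63653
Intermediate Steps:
F = -4533
E/4077 - 21/F = -2614/4077 - 21/(-4533) = -2614*1/4077 - 21*(-1/4533) = -2614/4077 + 7/1511 = -3921215/6160347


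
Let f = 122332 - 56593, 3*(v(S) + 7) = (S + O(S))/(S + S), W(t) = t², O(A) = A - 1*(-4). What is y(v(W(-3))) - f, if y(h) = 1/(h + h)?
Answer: -23403111/356 ≈ -65739.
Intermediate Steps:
O(A) = 4 + A (O(A) = A + 4 = 4 + A)
v(S) = -7 + (4 + 2*S)/(6*S) (v(S) = -7 + ((S + (4 + S))/(S + S))/3 = -7 + ((4 + 2*S)/((2*S)))/3 = -7 + ((4 + 2*S)*(1/(2*S)))/3 = -7 + ((4 + 2*S)/(2*S))/3 = -7 + (4 + 2*S)/(6*S))
f = 65739
y(h) = 1/(2*h)
y(v(W(-3))) - f = 1/(2*((2*(1 - 10*(-3)²)/(3*((-3)²))))) - 1*65739 = 1/(2*(((⅔)*(1 - 10*9)/9))) - 65739 = 1/(2*(((⅔)*(⅑)*(1 - 90)))) - 65739 = 1/(2*(((⅔)*(⅑)*(-89)))) - 65739 = 1/(2*(-178/27)) - 65739 = (½)*(-27/178) - 65739 = -27/356 - 65739 = -23403111/356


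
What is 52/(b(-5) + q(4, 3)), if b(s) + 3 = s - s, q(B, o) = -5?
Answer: -13/2 ≈ -6.5000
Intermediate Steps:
b(s) = -3 (b(s) = -3 + (s - s) = -3 + 0 = -3)
52/(b(-5) + q(4, 3)) = 52/(-3 - 5) = 52/(-8) = -⅛*52 = -13/2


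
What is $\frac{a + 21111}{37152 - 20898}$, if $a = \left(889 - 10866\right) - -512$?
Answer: $\frac{647}{903} \approx 0.7165$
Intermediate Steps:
$a = -9465$ ($a = \left(889 - 10866\right) + 512 = -9977 + 512 = -9465$)
$\frac{a + 21111}{37152 - 20898} = \frac{-9465 + 21111}{37152 - 20898} = \frac{11646}{16254} = 11646 \cdot \frac{1}{16254} = \frac{647}{903}$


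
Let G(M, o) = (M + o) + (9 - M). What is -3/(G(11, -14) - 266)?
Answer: 3/271 ≈ 0.011070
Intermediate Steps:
G(M, o) = 9 + o
-3/(G(11, -14) - 266) = -3/((9 - 14) - 266) = -3/(-5 - 266) = -3/(-271) = -1/271*(-3) = 3/271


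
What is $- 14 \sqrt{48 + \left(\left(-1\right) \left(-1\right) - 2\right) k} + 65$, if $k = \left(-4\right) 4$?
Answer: $-47$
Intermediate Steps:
$k = -16$
$- 14 \sqrt{48 + \left(\left(-1\right) \left(-1\right) - 2\right) k} + 65 = - 14 \sqrt{48 + \left(\left(-1\right) \left(-1\right) - 2\right) \left(-16\right)} + 65 = - 14 \sqrt{48 + \left(1 - 2\right) \left(-16\right)} + 65 = - 14 \sqrt{48 - -16} + 65 = - 14 \sqrt{48 + 16} + 65 = - 14 \sqrt{64} + 65 = \left(-14\right) 8 + 65 = -112 + 65 = -47$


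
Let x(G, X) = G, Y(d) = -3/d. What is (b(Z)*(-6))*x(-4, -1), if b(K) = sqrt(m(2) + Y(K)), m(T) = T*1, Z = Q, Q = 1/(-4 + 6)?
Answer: 48*I ≈ 48.0*I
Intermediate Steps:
Q = 1/2 ≈ 0.50000
Z = 1/2 ≈ 0.50000
m(T) = T
b(K) = sqrt(2 - 3/K)
(b(Z)*(-6))*x(-4, -1) = (sqrt(2 - 3/1/2)*(-6))*(-4) = (sqrt(2 - 3*2)*(-6))*(-4) = (sqrt(2 - 6)*(-6))*(-4) = (sqrt(-4)*(-6))*(-4) = ((2*I)*(-6))*(-4) = -12*I*(-4) = 48*I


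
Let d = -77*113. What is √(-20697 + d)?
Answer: I*√29398 ≈ 171.46*I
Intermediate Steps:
d = -8701
√(-20697 + d) = √(-20697 - 8701) = √(-29398) = I*√29398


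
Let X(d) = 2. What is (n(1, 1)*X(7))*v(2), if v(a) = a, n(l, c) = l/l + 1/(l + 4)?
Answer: 24/5 ≈ 4.8000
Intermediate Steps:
n(l, c) = 1 + 1/(4 + l)
(n(1, 1)*X(7))*v(2) = (((5 + 1)/(4 + 1))*2)*2 = ((6/5)*2)*2 = (12/5)*2 = 24/5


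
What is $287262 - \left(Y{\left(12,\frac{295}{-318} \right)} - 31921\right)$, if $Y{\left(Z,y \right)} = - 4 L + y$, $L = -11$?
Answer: $\frac{101486497}{318} \approx 3.1914 \cdot 10^{5}$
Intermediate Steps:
$Y{\left(Z,y \right)} = 44 + y$ ($Y{\left(Z,y \right)} = \left(-4\right) \left(-11\right) + y = 44 + y$)
$287262 - \left(Y{\left(12,\frac{295}{-318} \right)} - 31921\right) = 287262 - \left(\left(44 + \frac{295}{-318}\right) - 31921\right) = 287262 - \left(\left(44 + 295 \left(- \frac{1}{318}\right)\right) - 31921\right) = 287262 - \left(\left(44 - \frac{295}{318}\right) - 31921\right) = 287262 - \left(\frac{13697}{318} - 31921\right) = 287262 - - \frac{10137181}{318} = 287262 + \frac{10137181}{318} = \frac{101486497}{318}$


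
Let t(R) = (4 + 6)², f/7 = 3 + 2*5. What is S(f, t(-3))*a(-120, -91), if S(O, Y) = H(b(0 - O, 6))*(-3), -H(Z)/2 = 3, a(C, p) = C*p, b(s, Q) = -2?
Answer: 196560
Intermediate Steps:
H(Z) = -6 (H(Z) = -2*3 = -6)
f = 91 (f = 7*(3 + 2*5) = 7*(3 + 10) = 7*13 = 91)
t(R) = 100 (t(R) = 10² = 100)
S(O, Y) = 18 (S(O, Y) = -6*(-3) = 18)
S(f, t(-3))*a(-120, -91) = 18*(-120*(-91)) = 18*10920 = 196560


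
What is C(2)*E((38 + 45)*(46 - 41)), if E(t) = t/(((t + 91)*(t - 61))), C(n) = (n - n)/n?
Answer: 0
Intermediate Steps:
C(n) = 0 (C(n) = 0/n = 0)
E(t) = t/((-61 + t)*(91 + t)) (E(t) = t/(((91 + t)*(-61 + t))) = t/(((-61 + t)*(91 + t))) = t*(1/((-61 + t)*(91 + t))) = t/((-61 + t)*(91 + t)))
C(2)*E((38 + 45)*(46 - 41)) = 0*(((38 + 45)*(46 - 41))/(-5551 + ((38 + 45)*(46 - 41))² + 30*((38 + 45)*(46 - 41)))) = 0*((83*5)/(-5551 + (83*5)² + 30*(83*5))) = 0*(415/(-5551 + 415² + 30*415)) = 0*(415/(-5551 + 172225 + 12450)) = 0*(415/179124) = 0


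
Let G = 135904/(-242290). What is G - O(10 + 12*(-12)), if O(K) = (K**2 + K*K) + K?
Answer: -4334393762/121145 ≈ -35779.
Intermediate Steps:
G = -67952/121145 (G = 135904*(-1/242290) = -67952/121145 ≈ -0.56091)
O(K) = K + 2*K**2 (O(K) = (K**2 + K**2) + K = 2*K**2 + K = K + 2*K**2)
G - O(10 + 12*(-12)) = -67952/121145 - (10 + 12*(-12))*(1 + 2*(10 + 12*(-12))) = -67952/121145 - (10 - 144)*(1 + 2*(10 - 144)) = -67952/121145 - (-134)*(1 + 2*(-134)) = -67952/121145 - (-134)*(1 - 268) = -67952/121145 - (-134)*(-267) = -67952/121145 - 1*35778 = -67952/121145 - 35778 = -4334393762/121145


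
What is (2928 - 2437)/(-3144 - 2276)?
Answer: -491/5420 ≈ -0.090590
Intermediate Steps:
(2928 - 2437)/(-3144 - 2276) = 491/(-5420) = 491*(-1/5420) = -491/5420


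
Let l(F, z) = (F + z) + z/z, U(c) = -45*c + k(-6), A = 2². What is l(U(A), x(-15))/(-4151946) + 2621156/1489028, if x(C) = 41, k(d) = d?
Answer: 453463024567/257598493687 ≈ 1.7603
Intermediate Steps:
A = 4
U(c) = -6 - 45*c (U(c) = -45*c - 6 = -6 - 45*c)
l(F, z) = 1 + F + z (l(F, z) = (F + z) + 1 = 1 + F + z)
l(U(A), x(-15))/(-4151946) + 2621156/1489028 = (1 + (-6 - 45*4) + 41)/(-4151946) + 2621156/1489028 = (1 + (-6 - 180) + 41)*(-1/4151946) + 2621156*(1/1489028) = (1 - 186 + 41)*(-1/4151946) + 655289/372257 = -144*(-1/4151946) + 655289/372257 = 24/691991 + 655289/372257 = 453463024567/257598493687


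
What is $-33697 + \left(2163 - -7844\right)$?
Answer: $-23690$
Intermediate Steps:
$-33697 + \left(2163 - -7844\right) = -33697 + \left(2163 + 7844\right) = -33697 + 10007 = -23690$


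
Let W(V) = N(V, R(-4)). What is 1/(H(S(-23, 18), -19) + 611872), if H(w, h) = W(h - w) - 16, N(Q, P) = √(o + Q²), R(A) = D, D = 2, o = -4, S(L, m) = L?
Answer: 50988/31197313727 - √3/187183882362 ≈ 1.6344e-6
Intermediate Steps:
R(A) = 2
N(Q, P) = √(-4 + Q²)
W(V) = √(-4 + V²)
H(w, h) = -16 + √(-4 + (h - w)²) (H(w, h) = √(-4 + (h - w)²) - 16 = -16 + √(-4 + (h - w)²))
1/(H(S(-23, 18), -19) + 611872) = 1/((-16 + √(-4 + (-19 - 1*(-23))²)) + 611872) = 1/((-16 + √(-4 + (-19 + 23)²)) + 611872) = 1/((-16 + √(-4 + 4²)) + 611872) = 1/((-16 + √(-4 + 16)) + 611872) = 1/((-16 + √12) + 611872) = 1/((-16 + 2*√3) + 611872) = 1/(611856 + 2*√3)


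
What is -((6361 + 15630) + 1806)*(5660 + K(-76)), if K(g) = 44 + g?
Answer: -133929516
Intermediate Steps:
-((6361 + 15630) + 1806)*(5660 + K(-76)) = -((6361 + 15630) + 1806)*(5660 + (44 - 76)) = -(21991 + 1806)*(5660 - 32) = -23797*5628 = -1*133929516 = -133929516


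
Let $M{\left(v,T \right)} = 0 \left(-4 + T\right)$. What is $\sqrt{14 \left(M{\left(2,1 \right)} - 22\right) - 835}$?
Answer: $3 i \sqrt{127} \approx 33.808 i$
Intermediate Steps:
$M{\left(v,T \right)} = 0$
$\sqrt{14 \left(M{\left(2,1 \right)} - 22\right) - 835} = \sqrt{14 \left(0 - 22\right) - 835} = \sqrt{14 \left(-22\right) - 835} = \sqrt{-308 - 835} = \sqrt{-1143} = 3 i \sqrt{127}$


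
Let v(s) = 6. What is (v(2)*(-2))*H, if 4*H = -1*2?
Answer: 6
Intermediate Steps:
H = -1/2 (H = (-1*2)/4 = (1/4)*(-2) = -1/2 ≈ -0.50000)
(v(2)*(-2))*H = (6*(-2))*(-1/2) = -12*(-1/2) = 6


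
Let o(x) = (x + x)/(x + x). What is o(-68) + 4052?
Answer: 4053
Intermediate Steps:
o(x) = 1 (o(x) = (2*x)/((2*x)) = (2*x)*(1/(2*x)) = 1)
o(-68) + 4052 = 1 + 4052 = 4053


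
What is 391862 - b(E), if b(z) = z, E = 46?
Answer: 391816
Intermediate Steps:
391862 - b(E) = 391862 - 1*46 = 391862 - 46 = 391816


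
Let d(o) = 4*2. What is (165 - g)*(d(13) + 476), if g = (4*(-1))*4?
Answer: 87604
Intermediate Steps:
g = -16 (g = -4*4 = -16)
d(o) = 8
(165 - g)*(d(13) + 476) = (165 - 1*(-16))*(8 + 476) = (165 + 16)*484 = 181*484 = 87604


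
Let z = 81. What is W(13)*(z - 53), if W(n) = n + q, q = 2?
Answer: 420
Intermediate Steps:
W(n) = 2 + n (W(n) = n + 2 = 2 + n)
W(13)*(z - 53) = (2 + 13)*(81 - 53) = 15*28 = 420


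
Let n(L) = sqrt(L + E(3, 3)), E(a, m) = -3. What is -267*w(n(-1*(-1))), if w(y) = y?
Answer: -267*I*sqrt(2) ≈ -377.6*I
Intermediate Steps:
n(L) = sqrt(-3 + L) (n(L) = sqrt(L - 3) = sqrt(-3 + L))
-267*w(n(-1*(-1))) = -267*sqrt(-3 - 1*(-1)) = -267*sqrt(-3 + 1) = -267*I*sqrt(2)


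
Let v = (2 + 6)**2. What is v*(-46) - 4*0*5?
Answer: -2944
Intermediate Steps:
v = 64 (v = 8**2 = 64)
v*(-46) - 4*0*5 = 64*(-46) - 4*0*5 = -2944 + 0*5 = -2944 + 0 = -2944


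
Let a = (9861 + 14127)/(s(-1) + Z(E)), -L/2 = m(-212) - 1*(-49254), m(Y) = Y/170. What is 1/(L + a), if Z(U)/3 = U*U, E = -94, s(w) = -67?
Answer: -2247485/221387607908 ≈ -1.0152e-5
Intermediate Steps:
m(Y) = Y/170 (m(Y) = Y*(1/170) = Y/170)
Z(U) = 3*U**2 (Z(U) = 3*(U*U) = 3*U**2)
L = -8372968/85 (L = -2*((1/170)*(-212) - 1*(-49254)) = -2*(-106/85 + 49254) = -2*4186484/85 = -8372968/85 ≈ -98506.)
a = 23988/26441 (a = (9861 + 14127)/(-67 + 3*(-94)**2) = 23988/(-67 + 3*8836) = 23988/(-67 + 26508) = 23988/26441 ≈ 0.90723)
1/(L + a) = 1/(-8372968/85 + 23988/26441) = 1/(-221387607908/2247485) = -2247485/221387607908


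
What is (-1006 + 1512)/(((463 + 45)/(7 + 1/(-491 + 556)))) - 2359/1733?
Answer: 80492827/14305915 ≈ 5.6265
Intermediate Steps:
(-1006 + 1512)/(((463 + 45)/(7 + 1/(-491 + 556)))) - 2359/1733 = 506/((508/(7 + 1/65))) - 2359*1/1733 = 506/((508/(7 + 1/65))) - 2359/1733 = 506/((508/(456/65))) - 2359/1733 = 506/((508*(65/456))) - 2359/1733 = 506/(8255/114) - 2359/1733 = 506*(114/8255) - 2359/1733 = 57684/8255 - 2359/1733 = 80492827/14305915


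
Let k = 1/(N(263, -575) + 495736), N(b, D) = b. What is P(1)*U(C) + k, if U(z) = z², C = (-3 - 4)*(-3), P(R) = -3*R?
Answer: -656206676/495999 ≈ -1323.0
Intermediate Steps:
k = 1/495999 (k = 1/(263 + 495736) = 1/495999 ≈ 2.0161e-6)
C = 21 (C = -7*(-3) = 21)
P(1)*U(C) + k = -3*1*21² + 1/495999 = -3*441 + 1/495999 = -1323 + 1/495999 = -656206676/495999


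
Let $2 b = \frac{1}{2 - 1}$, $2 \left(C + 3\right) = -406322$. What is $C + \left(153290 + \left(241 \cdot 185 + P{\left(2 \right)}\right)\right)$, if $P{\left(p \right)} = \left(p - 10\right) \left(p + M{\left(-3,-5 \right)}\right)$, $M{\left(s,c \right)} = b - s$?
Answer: $-5333$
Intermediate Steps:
$C = -203164$ ($C = -3 + \frac{1}{2} \left(-406322\right) = -3 - 203161 = -203164$)
$b = \frac{1}{2}$ ($b = \frac{1}{2 \left(2 - 1\right)} = \frac{1}{2 \cdot 1} = \frac{1}{2} \cdot 1 = \frac{1}{2} \approx 0.5$)
$M{\left(s,c \right)} = \frac{1}{2} - s$
$P{\left(p \right)} = \left(-10 + p\right) \left(\frac{7}{2} + p\right)$ ($P{\left(p \right)} = \left(p - 10\right) \left(p + \left(\frac{1}{2} - -3\right)\right) = \left(-10 + p\right) \left(p + \left(\frac{1}{2} + 3\right)\right) = \left(-10 + p\right) \left(p + \frac{7}{2}\right) = \left(-10 + p\right) \left(\frac{7}{2} + p\right)$)
$C + \left(153290 + \left(241 \cdot 185 + P{\left(2 \right)}\right)\right) = -203164 + \left(153290 + \left(241 \cdot 185 - \left(48 - 4\right)\right)\right) = -203164 + \left(153290 + \left(44585 - 44\right)\right) = -203164 + \left(153290 + 44541\right) = -203164 + 197831 = -5333$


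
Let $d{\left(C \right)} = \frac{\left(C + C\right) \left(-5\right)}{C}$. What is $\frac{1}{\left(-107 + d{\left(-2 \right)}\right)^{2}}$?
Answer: $\frac{1}{13689} \approx 7.3051 \cdot 10^{-5}$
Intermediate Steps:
$d{\left(C \right)} = -10$ ($d{\left(C \right)} = \frac{2 C \left(-5\right)}{C} = \frac{\left(-10\right) C}{C} = -10$)
$\frac{1}{\left(-107 + d{\left(-2 \right)}\right)^{2}} = \frac{1}{\left(-107 - 10\right)^{2}} = \frac{1}{\left(-117\right)^{2}} = \frac{1}{13689}$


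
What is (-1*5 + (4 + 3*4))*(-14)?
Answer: -154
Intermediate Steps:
(-1*5 + (4 + 3*4))*(-14) = (-5 + (4 + 12))*(-14) = (-5 + 16)*(-14) = 11*(-14) = -154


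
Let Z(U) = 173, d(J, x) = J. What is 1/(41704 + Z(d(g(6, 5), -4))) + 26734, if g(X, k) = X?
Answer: 1119539719/41877 ≈ 26734.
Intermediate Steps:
1/(41704 + Z(d(g(6, 5), -4))) + 26734 = 1/(41704 + 173) + 26734 = 1/41877 + 26734 = 1119539719/41877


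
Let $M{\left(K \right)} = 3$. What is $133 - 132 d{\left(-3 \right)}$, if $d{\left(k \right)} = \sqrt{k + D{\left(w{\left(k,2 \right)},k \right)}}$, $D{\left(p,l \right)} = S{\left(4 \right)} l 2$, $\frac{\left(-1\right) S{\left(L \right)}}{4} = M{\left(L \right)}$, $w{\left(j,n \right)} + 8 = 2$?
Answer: $133 - 132 \sqrt{69} \approx -963.47$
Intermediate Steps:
$w{\left(j,n \right)} = -6$ ($w{\left(j,n \right)} = -8 + 2 = -6$)
$S{\left(L \right)} = -12$ ($S{\left(L \right)} = \left(-4\right) 3 = -12$)
$D{\left(p,l \right)} = - 24 l$ ($D{\left(p,l \right)} = - 12 l 2 = - 24 l$)
$d{\left(k \right)} = \sqrt{23} \sqrt{- k}$ ($d{\left(k \right)} = \sqrt{k - 24 k} = \sqrt{- 23 k} = \sqrt{23} \sqrt{- k}$)
$133 - 132 d{\left(-3 \right)} = 133 - 132 \sqrt{23} \sqrt{\left(-1\right) \left(-3\right)} = 133 - 132 \sqrt{23} \sqrt{3} = 133 - 132 \sqrt{69}$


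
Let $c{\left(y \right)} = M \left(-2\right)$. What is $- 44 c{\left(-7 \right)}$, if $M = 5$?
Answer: $440$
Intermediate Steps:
$c{\left(y \right)} = -10$ ($c{\left(y \right)} = 5 \left(-2\right) = -10$)
$- 44 c{\left(-7 \right)} = \left(-44\right) \left(-10\right) = 440$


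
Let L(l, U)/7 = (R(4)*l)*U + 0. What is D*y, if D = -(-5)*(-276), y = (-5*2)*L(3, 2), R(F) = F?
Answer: 2318400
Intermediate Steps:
L(l, U) = 28*U*l (L(l, U) = 7*((4*l)*U + 0) = 7*(4*U*l + 0) = 7*(4*U*l) = 28*U*l)
y = -1680 (y = (-5*2)*(28*2*3) = -10*168 = -1680)
D = -1380 (D = -1*1380 = -1380)
D*y = -1380*(-1680) = 2318400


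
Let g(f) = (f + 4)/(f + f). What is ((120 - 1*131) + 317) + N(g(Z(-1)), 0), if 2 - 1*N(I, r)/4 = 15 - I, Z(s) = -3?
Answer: 760/3 ≈ 253.33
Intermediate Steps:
g(f) = (4 + f)/(2*f) (g(f) = (4 + f)/((2*f)) = (4 + f)*(1/(2*f)) = (4 + f)/(2*f))
N(I, r) = -52 + 4*I (N(I, r) = 8 - 4*(15 - I) = 8 + (-60 + 4*I) = -52 + 4*I)
((120 - 1*131) + 317) + N(g(Z(-1)), 0) = ((120 - 1*131) + 317) + (-52 + 4*((½)*(4 - 3)/(-3))) = ((120 - 131) + 317) + (-52 + 4*((½)*(-⅓)*1)) = (-11 + 317) + (-52 + 4*(-⅙)) = 306 + (-52 - ⅔) = 306 - 158/3 = 760/3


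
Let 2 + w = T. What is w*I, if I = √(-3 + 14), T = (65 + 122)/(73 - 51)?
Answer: 13*√11/2 ≈ 21.558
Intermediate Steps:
T = 17/2 (T = 187/22 = 187*(1/22) = 17/2 ≈ 8.5000)
w = 13/2 (w = -2 + 17/2 = 13/2 ≈ 6.5000)
I = √11 ≈ 3.3166
w*I = 13*√11/2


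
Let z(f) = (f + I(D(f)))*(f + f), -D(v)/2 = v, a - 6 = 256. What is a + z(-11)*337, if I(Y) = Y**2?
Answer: -3506560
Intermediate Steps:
a = 262 (a = 6 + 256 = 262)
D(v) = -2*v
z(f) = 2*f*(f + 4*f**2) (z(f) = (f + (-2*f)**2)*(f + f) = (f + 4*f**2)*(2*f) = 2*f*(f + 4*f**2))
a + z(-11)*337 = 262 + ((-11)**2*(2 + 8*(-11)))*337 = 262 + (121*(2 - 88))*337 = 262 + (121*(-86))*337 = 262 - 10406*337 = 262 - 3506822 = -3506560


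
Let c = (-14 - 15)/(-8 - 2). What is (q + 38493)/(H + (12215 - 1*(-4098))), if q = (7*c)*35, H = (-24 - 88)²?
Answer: 78407/57714 ≈ 1.3585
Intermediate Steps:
H = 12544 (H = (-112)² = 12544)
c = 29/10 (c = -29/(-10) = -29*(-⅒) = 29/10 ≈ 2.9000)
q = 1421/2 (q = (7*(29/10))*35 = (203/10)*35 = 1421/2 ≈ 710.50)
(q + 38493)/(H + (12215 - 1*(-4098))) = (1421/2 + 38493)/(12544 + (12215 - 1*(-4098))) = 78407/(2*(12544 + (12215 + 4098))) = 78407/(2*(12544 + 16313)) = (78407/2)/28857 = (78407/2)*(1/28857) = 78407/57714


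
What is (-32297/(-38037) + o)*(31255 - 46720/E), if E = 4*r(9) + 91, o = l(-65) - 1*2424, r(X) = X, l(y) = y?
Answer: -123749353568780/1610233 ≈ -7.6852e+7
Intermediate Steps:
o = -2489 (o = -65 - 1*2424 = -65 - 2424 = -2489)
E = 127 (E = 4*9 + 91 = 36 + 91 = 127)
(-32297/(-38037) + o)*(31255 - 46720/E) = (-32297/(-38037) - 2489)*(31255 - 46720/127) = (-32297*(-1/38037) - 2489)*(31255 - 46720*1/127) = (32297/38037 - 2489)*(31255 - 46720/127) = -94641796/38037*3922665/127 = -123749353568780/1610233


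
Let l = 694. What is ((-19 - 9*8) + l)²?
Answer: 363609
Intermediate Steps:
((-19 - 9*8) + l)² = ((-19 - 9*8) + 694)² = ((-19 - 72) + 694)² = (-91 + 694)² = 603² = 363609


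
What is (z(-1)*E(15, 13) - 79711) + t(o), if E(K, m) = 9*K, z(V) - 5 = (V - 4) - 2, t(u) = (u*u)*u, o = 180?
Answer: 5752019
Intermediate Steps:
t(u) = u³ (t(u) = u²*u = u³)
z(V) = -1 + V (z(V) = 5 + ((V - 4) - 2) = 5 + ((-4 + V) - 2) = 5 + (-6 + V) = -1 + V)
(z(-1)*E(15, 13) - 79711) + t(o) = ((-1 - 1)*(9*15) - 79711) + 180³ = (-2*135 - 79711) + 5832000 = (-270 - 79711) + 5832000 = -79981 + 5832000 = 5752019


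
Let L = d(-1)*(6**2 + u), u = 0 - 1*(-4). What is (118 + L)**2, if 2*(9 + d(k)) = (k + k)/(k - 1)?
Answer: 49284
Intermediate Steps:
d(k) = -9 + k/(-1 + k) (d(k) = -9 + ((k + k)/(k - 1))/2 = -9 + ((2*k)/(-1 + k))/2 = -9 + (2*k/(-1 + k))/2 = -9 + k/(-1 + k))
u = 4 (u = 0 + 4 = 4)
L = -340 (L = ((9 - 8*(-1))/(-1 - 1))*(6**2 + 4) = ((9 + 8)/(-2))*(36 + 4) = -1/2*17*40 = -17/2*40 = -340)
(118 + L)**2 = (118 - 340)**2 = (-222)**2 = 49284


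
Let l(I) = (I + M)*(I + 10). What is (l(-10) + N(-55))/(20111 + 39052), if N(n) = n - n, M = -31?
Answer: 0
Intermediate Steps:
N(n) = 0
l(I) = (-31 + I)*(10 + I) (l(I) = (I - 31)*(I + 10) = (-31 + I)*(10 + I))
(l(-10) + N(-55))/(20111 + 39052) = ((-310 + (-10)² - 21*(-10)) + 0)/(20111 + 39052) = ((-310 + 100 + 210) + 0)/59163 = (0 + 0)*(1/59163) = 0*(1/59163) = 0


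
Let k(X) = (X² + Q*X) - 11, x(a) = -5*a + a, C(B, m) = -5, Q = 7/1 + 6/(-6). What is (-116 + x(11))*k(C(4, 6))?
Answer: 2560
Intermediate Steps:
Q = 6 (Q = 7*1 + 6*(-⅙) = 7 - 1 = 6)
x(a) = -4*a
k(X) = -11 + X² + 6*X (k(X) = (X² + 6*X) - 11 = -11 + X² + 6*X)
(-116 + x(11))*k(C(4, 6)) = (-116 - 4*11)*(-11 + (-5)² + 6*(-5)) = (-116 - 44)*(-11 + 25 - 30) = -160*(-16) = 2560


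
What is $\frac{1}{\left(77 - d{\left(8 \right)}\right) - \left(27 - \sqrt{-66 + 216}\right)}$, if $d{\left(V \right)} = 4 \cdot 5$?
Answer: $\frac{1}{25} - \frac{\sqrt{6}}{150} \approx 0.02367$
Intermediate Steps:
$d{\left(V \right)} = 20$
$\frac{1}{\left(77 - d{\left(8 \right)}\right) - \left(27 - \sqrt{-66 + 216}\right)} = \frac{1}{\left(77 - 20\right) - \left(27 - \sqrt{-66 + 216}\right)} = \frac{1}{\left(77 - 20\right) - \left(27 - \sqrt{150}\right)} = \frac{1}{57 - \left(27 - 5 \sqrt{6}\right)} = \frac{1}{30 + 5 \sqrt{6}}$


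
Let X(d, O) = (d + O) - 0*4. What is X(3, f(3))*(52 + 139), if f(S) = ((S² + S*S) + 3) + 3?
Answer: 5157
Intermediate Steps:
f(S) = 6 + 2*S² (f(S) = ((S² + S²) + 3) + 3 = (2*S² + 3) + 3 = (3 + 2*S²) + 3 = 6 + 2*S²)
X(d, O) = O + d (X(d, O) = (O + d) - 1*0 = (O + d) + 0 = O + d)
X(3, f(3))*(52 + 139) = ((6 + 2*3²) + 3)*(52 + 139) = ((6 + 2*9) + 3)*191 = ((6 + 18) + 3)*191 = (24 + 3)*191 = 27*191 = 5157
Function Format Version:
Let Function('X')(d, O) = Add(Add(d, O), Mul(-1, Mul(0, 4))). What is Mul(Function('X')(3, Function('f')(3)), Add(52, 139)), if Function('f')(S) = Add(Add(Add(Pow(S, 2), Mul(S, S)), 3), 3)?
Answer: 5157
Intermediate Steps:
Function('f')(S) = Add(6, Mul(2, Pow(S, 2))) (Function('f')(S) = Add(Add(Add(Pow(S, 2), Pow(S, 2)), 3), 3) = Add(Add(Mul(2, Pow(S, 2)), 3), 3) = Add(Add(3, Mul(2, Pow(S, 2))), 3) = Add(6, Mul(2, Pow(S, 2))))
Function('X')(d, O) = Add(O, d) (Function('X')(d, O) = Add(Add(O, d), Mul(-1, 0)) = Add(Add(O, d), 0) = Add(O, d))
Mul(Function('X')(3, Function('f')(3)), Add(52, 139)) = Mul(Add(Add(6, Mul(2, Pow(3, 2))), 3), Add(52, 139)) = Mul(Add(Add(6, Mul(2, 9)), 3), 191) = Mul(Add(Add(6, 18), 3), 191) = Mul(Add(24, 3), 191) = Mul(27, 191) = 5157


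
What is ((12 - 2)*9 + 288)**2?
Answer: 142884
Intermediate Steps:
((12 - 2)*9 + 288)**2 = (10*9 + 288)**2 = (90 + 288)**2 = 378**2 = 142884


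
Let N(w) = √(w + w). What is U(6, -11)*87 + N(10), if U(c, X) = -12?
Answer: -1044 + 2*√5 ≈ -1039.5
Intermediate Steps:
N(w) = √2*√w (N(w) = √(2*w) = √2*√w)
U(6, -11)*87 + N(10) = -12*87 + √2*√10 = -1044 + 2*√5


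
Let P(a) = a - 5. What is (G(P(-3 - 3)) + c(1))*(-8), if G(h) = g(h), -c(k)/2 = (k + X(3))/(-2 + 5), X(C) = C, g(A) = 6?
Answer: -80/3 ≈ -26.667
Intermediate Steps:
P(a) = -5 + a
c(k) = -2 - 2*k/3 (c(k) = -2*(k + 3)/(-2 + 5) = -2*(3 + k)/3 = -2*(1 + k/3) = -2 - 2*k/3)
G(h) = 6
(G(P(-3 - 3)) + c(1))*(-8) = (6 + (-2 - ⅔*1))*(-8) = (6 + (-2 - ⅔))*(-8) = (6 - 8/3)*(-8) = (10/3)*(-8) = -80/3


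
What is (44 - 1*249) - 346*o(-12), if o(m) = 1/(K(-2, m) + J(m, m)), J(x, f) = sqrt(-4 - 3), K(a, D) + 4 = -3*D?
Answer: (-205*sqrt(7) + 6906*I)/(sqrt(7) - 32*I) ≈ -215.74 + 0.88791*I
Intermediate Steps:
K(a, D) = -4 - 3*D
J(x, f) = I*sqrt(7) (J(x, f) = sqrt(-7) = I*sqrt(7))
o(m) = 1/(-4 - 3*m + I*sqrt(7)) (o(m) = 1/((-4 - 3*m) + I*sqrt(7)) = 1/(-4 - 3*m + I*sqrt(7)))
(44 - 1*249) - 346*o(-12) = (44 - 1*249) - (-346)/(4 + 3*(-12) - I*sqrt(7)) = (44 - 249) - (-346)/(4 - 36 - I*sqrt(7)) = -205 - (-346)/(-32 - I*sqrt(7)) = -205 + 346/(-32 - I*sqrt(7))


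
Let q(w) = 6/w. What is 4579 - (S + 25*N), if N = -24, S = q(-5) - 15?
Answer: 25976/5 ≈ 5195.2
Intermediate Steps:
S = -81/5 (S = 6/(-5) - 15 = 6*(-⅕) - 15 = -6/5 - 15 = -81/5 ≈ -16.200)
4579 - (S + 25*N) = 4579 - (-81/5 + 25*(-24)) = 4579 - (-81/5 - 600) = 4579 - 1*(-3081/5) = 4579 + 3081/5 = 25976/5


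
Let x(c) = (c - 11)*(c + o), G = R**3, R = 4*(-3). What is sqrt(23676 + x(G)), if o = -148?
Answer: 2*sqrt(821510) ≈ 1812.7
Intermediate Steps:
R = -12
G = -1728 (G = (-12)**3 = -1728)
x(c) = (-148 + c)*(-11 + c) (x(c) = (c - 11)*(c - 148) = (-11 + c)*(-148 + c) = (-148 + c)*(-11 + c))
sqrt(23676 + x(G)) = sqrt(23676 + (1628 + (-1728)**2 - 159*(-1728))) = sqrt(23676 + (1628 + 2985984 + 274752)) = sqrt(23676 + 3262364) = sqrt(3286040) = 2*sqrt(821510)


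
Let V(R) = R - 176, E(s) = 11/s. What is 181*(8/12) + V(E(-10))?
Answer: -1693/30 ≈ -56.433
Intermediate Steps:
V(R) = -176 + R
181*(8/12) + V(E(-10)) = 181*(8/12) + (-176 + 11/(-10)) = 181*(8*(1/12)) + (-176 + 11*(-⅒)) = 181*(⅔) + (-176 - 11/10) = 362/3 - 1771/10 = -1693/30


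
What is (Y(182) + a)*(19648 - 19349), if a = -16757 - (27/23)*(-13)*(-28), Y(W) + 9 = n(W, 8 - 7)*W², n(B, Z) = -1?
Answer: -15044874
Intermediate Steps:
Y(W) = -9 - W²
a = -395239/23 (a = -16757 - (27*(1/23))*(-13)*(-28) = -16757 - (27/23)*(-13)*(-28) = -16757 - (-351)*(-28)/23 = -16757 - 1*9828/23 = -16757 - 9828/23 = -395239/23 ≈ -17184.)
(Y(182) + a)*(19648 - 19349) = ((-9 - 1*182²) - 395239/23)*(19648 - 19349) = ((-9 - 1*33124) - 395239/23)*299 = ((-9 - 33124) - 395239/23)*299 = (-33133 - 395239/23)*299 = -1157298/23*299 = -15044874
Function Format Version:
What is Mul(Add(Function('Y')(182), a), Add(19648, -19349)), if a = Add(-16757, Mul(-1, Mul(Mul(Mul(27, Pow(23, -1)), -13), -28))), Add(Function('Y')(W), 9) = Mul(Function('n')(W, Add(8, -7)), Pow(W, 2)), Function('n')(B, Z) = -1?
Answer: -15044874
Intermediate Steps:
Function('Y')(W) = Add(-9, Mul(-1, Pow(W, 2)))
a = Rational(-395239, 23) (a = Add(-16757, Mul(-1, Mul(Mul(Mul(27, Rational(1, 23)), -13), -28))) = Add(-16757, Mul(-1, Mul(Mul(Rational(27, 23), -13), -28))) = Add(-16757, Mul(-1, Mul(Rational(-351, 23), -28))) = Add(-16757, Mul(-1, Rational(9828, 23))) = Add(-16757, Rational(-9828, 23)) = Rational(-395239, 23) ≈ -17184.)
Mul(Add(Function('Y')(182), a), Add(19648, -19349)) = Mul(Add(Add(-9, Mul(-1, Pow(182, 2))), Rational(-395239, 23)), Add(19648, -19349)) = Mul(Add(Add(-9, Mul(-1, 33124)), Rational(-395239, 23)), 299) = Mul(Add(Add(-9, -33124), Rational(-395239, 23)), 299) = Mul(Add(-33133, Rational(-395239, 23)), 299) = Mul(Rational(-1157298, 23), 299) = -15044874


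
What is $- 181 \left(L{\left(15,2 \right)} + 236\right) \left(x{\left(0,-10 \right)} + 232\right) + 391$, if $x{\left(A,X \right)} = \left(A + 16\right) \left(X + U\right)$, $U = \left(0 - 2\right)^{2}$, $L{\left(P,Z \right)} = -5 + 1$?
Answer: $-5710521$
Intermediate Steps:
$L{\left(P,Z \right)} = -4$
$U = 4$ ($U = \left(-2\right)^{2} = 4$)
$x{\left(A,X \right)} = \left(4 + X\right) \left(16 + A\right)$ ($x{\left(A,X \right)} = \left(A + 16\right) \left(X + 4\right) = \left(16 + A\right) \left(4 + X\right) = \left(4 + X\right) \left(16 + A\right)$)
$- 181 \left(L{\left(15,2 \right)} + 236\right) \left(x{\left(0,-10 \right)} + 232\right) + 391 = - 181 \left(-4 + 236\right) \left(\left(64 + 4 \cdot 0 + 16 \left(-10\right) + 0 \left(-10\right)\right) + 232\right) + 391 = - 181 \cdot 232 \left(\left(64 + 0 - 160 + 0\right) + 232\right) + 391 = - 181 \cdot 232 \left(-96 + 232\right) + 391 = - 181 \cdot 232 \cdot 136 + 391 = \left(-181\right) 31552 + 391 = -5710912 + 391 = -5710521$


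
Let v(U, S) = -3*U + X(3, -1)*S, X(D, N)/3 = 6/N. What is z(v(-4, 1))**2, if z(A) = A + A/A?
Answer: 25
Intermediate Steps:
X(D, N) = 18/N (X(D, N) = 3*(6/N) = 18/N)
v(U, S) = -18*S - 3*U (v(U, S) = -3*U + (18/(-1))*S = -3*U + (18*(-1))*S = -3*U - 18*S = -18*S - 3*U)
z(A) = 1 + A (z(A) = A + 1 = 1 + A)
z(v(-4, 1))**2 = (1 + (-18*1 - 3*(-4)))**2 = (1 + (-18 + 12))**2 = (1 - 6)**2 = (-5)**2 = 25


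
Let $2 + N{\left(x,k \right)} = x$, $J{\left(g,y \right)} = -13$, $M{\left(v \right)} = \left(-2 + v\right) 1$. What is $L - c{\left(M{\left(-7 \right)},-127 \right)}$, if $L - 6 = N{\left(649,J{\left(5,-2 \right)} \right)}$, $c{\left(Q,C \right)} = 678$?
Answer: $-25$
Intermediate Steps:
$M{\left(v \right)} = -2 + v$
$N{\left(x,k \right)} = -2 + x$
$L = 653$ ($L = 6 + \left(-2 + 649\right) = 6 + 647 = 653$)
$L - c{\left(M{\left(-7 \right)},-127 \right)} = 653 - 678 = -25$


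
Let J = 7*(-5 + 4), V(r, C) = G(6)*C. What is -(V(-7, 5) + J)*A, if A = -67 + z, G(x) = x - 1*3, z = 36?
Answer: 248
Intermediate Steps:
G(x) = -3 + x (G(x) = x - 3 = -3 + x)
V(r, C) = 3*C (V(r, C) = (-3 + 6)*C = 3*C)
A = -31 (A = -67 + 36 = -31)
J = -7 (J = 7*(-1) = -7)
-(V(-7, 5) + J)*A = -(3*5 - 7)*(-31) = -(15 - 7)*(-31) = -8*(-31) = -1*(-248) = 248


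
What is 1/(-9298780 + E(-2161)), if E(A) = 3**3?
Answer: -1/9298753 ≈ -1.0754e-7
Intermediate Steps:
E(A) = 27
1/(-9298780 + E(-2161)) = 1/(-9298780 + 27) = 1/(-9298753) = -1/9298753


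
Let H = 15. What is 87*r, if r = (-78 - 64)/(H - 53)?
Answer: 6177/19 ≈ 325.11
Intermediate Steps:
r = 71/19 (r = (-78 - 64)/(15 - 53) = -142/(-38) = -142*(-1/38) = 71/19 ≈ 3.7368)
87*r = 87*(71/19) = 6177/19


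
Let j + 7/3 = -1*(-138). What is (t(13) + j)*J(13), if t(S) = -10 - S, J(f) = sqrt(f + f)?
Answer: 338*sqrt(26)/3 ≈ 574.49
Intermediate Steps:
J(f) = sqrt(2)*sqrt(f) (J(f) = sqrt(2*f) = sqrt(2)*sqrt(f))
j = 407/3 (j = -7/3 - 1*(-138) = -7/3 + 138 = 407/3 ≈ 135.67)
(t(13) + j)*J(13) = ((-10 - 1*13) + 407/3)*(sqrt(2)*sqrt(13)) = ((-10 - 13) + 407/3)*sqrt(26) = (-23 + 407/3)*sqrt(26) = 338*sqrt(26)/3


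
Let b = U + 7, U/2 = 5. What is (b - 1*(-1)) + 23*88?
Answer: 2042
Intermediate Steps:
U = 10 (U = 2*5 = 10)
b = 17 (b = 10 + 7 = 17)
(b - 1*(-1)) + 23*88 = (17 - 1*(-1)) + 23*88 = (17 + 1) + 2024 = 18 + 2024 = 2042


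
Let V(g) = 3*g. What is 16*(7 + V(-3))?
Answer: -32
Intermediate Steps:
16*(7 + V(-3)) = 16*(7 + 3*(-3)) = 16*(7 - 9) = 16*(-2) = -32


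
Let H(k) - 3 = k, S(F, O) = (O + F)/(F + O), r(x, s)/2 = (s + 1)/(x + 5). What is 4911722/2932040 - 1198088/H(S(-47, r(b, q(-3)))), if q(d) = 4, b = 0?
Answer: -439102786579/1466020 ≈ -2.9952e+5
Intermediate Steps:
r(x, s) = 2*(1 + s)/(5 + x) (r(x, s) = 2*((s + 1)/(x + 5)) = 2*((1 + s)/(5 + x)) = 2*(1 + s)/(5 + x))
S(F, O) = 1 (S(F, O) = (F + O)/(F + O) = 1)
H(k) = 3 + k
4911722/2932040 - 1198088/H(S(-47, r(b, q(-3)))) = 4911722/2932040 - 1198088/(3 + 1) = 4911722*(1/2932040) - 1198088/4 = 2455861/1466020 - 1198088*¼ = 2455861/1466020 - 299522 = -439102786579/1466020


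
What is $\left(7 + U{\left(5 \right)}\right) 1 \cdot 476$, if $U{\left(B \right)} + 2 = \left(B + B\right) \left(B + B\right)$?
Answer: $49980$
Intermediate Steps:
$U{\left(B \right)} = -2 + 4 B^{2}$ ($U{\left(B \right)} = -2 + \left(B + B\right) \left(B + B\right) = -2 + 2 B 2 B = -2 + 4 B^{2}$)
$\left(7 + U{\left(5 \right)}\right) 1 \cdot 476 = \left(7 - \left(2 - 4 \cdot 5^{2}\right)\right) 1 \cdot 476 = \left(7 + \left(-2 + 4 \cdot 25\right)\right) 1 \cdot 476 = \left(7 + \left(-2 + 100\right)\right) 1 \cdot 476 = \left(7 + 98\right) 1 \cdot 476 = 105 \cdot 1 \cdot 476 = 105 \cdot 476 = 49980$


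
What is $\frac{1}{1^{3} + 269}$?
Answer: $\frac{1}{270} \approx 0.0037037$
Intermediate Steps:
$\frac{1}{1^{3} + 269} = \frac{1}{1 + 269} = \frac{1}{270}$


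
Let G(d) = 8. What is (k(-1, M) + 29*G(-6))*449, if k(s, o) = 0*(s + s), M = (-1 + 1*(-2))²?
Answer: 104168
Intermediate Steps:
M = 9 (M = (-1 - 2)² = (-3)² = 9)
k(s, o) = 0 (k(s, o) = 0*(2*s) = 0)
(k(-1, M) + 29*G(-6))*449 = (0 + 29*8)*449 = (0 + 232)*449 = 232*449 = 104168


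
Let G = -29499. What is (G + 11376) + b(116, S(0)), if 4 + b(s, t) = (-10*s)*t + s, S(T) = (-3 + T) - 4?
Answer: -9891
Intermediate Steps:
S(T) = -7 + T
b(s, t) = -4 + s - 10*s*t (b(s, t) = -4 + ((-10*s)*t + s) = -4 + (-10*s*t + s) = -4 + (s - 10*s*t) = -4 + s - 10*s*t)
(G + 11376) + b(116, S(0)) = (-29499 + 11376) + (-4 + 116 - 10*116*(-7 + 0)) = -18123 + (-4 + 116 - 10*116*(-7)) = -18123 + (-4 + 116 + 8120) = -18123 + 8232 = -9891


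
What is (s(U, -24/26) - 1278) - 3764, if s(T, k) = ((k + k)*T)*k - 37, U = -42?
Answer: -870447/169 ≈ -5150.6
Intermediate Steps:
s(T, k) = -37 + 2*T*k² (s(T, k) = ((2*k)*T)*k - 37 = (2*T*k)*k - 37 = 2*T*k² - 37 = -37 + 2*T*k²)
(s(U, -24/26) - 1278) - 3764 = ((-37 + 2*(-42)*(-24/26)²) - 1278) - 3764 = ((-37 + 2*(-42)*(-24*1/26)²) - 1278) - 3764 = ((-37 + 2*(-42)*(-12/13)²) - 1278) - 3764 = ((-37 + 2*(-42)*(144/169)) - 1278) - 3764 = ((-37 - 12096/169) - 1278) - 3764 = (-18349/169 - 1278) - 3764 = -234331/169 - 3764 = -870447/169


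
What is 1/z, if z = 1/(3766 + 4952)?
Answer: 8718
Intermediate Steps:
z = 1/8718 ≈ 0.00011471
1/z = 1/(1/8718) = 8718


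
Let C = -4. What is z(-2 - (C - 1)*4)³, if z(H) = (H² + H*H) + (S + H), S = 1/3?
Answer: 7988005999/27 ≈ 2.9585e+8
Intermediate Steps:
S = ⅓ ≈ 0.33333
z(H) = ⅓ + H + 2*H² (z(H) = (H² + H*H) + (⅓ + H) = (H² + H²) + (⅓ + H) = 2*H² + (⅓ + H) = ⅓ + H + 2*H²)
z(-2 - (C - 1)*4)³ = (⅓ + (-2 - (-4 - 1)*4) + 2*(-2 - (-4 - 1)*4)²)³ = (⅓ + (-2 - (-5)*4) + 2*(-2 - (-5)*4)²)³ = (⅓ + (-2 - 1*(-20)) + 2*(-2 - 1*(-20))²)³ = (⅓ + (-2 + 20) + 2*(-2 + 20)²)³ = (⅓ + 18 + 2*18²)³ = (⅓ + 18 + 2*324)³ = (⅓ + 18 + 648)³ = (1999/3)³ = 7988005999/27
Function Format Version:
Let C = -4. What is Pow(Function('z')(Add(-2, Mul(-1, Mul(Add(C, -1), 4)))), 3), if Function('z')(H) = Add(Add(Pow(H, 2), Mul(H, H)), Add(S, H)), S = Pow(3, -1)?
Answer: Rational(7988005999, 27) ≈ 2.9585e+8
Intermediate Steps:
S = Rational(1, 3) ≈ 0.33333
Function('z')(H) = Add(Rational(1, 3), H, Mul(2, Pow(H, 2))) (Function('z')(H) = Add(Add(Pow(H, 2), Mul(H, H)), Add(Rational(1, 3), H)) = Add(Add(Pow(H, 2), Pow(H, 2)), Add(Rational(1, 3), H)) = Add(Mul(2, Pow(H, 2)), Add(Rational(1, 3), H)) = Add(Rational(1, 3), H, Mul(2, Pow(H, 2))))
Pow(Function('z')(Add(-2, Mul(-1, Mul(Add(C, -1), 4)))), 3) = Pow(Add(Rational(1, 3), Add(-2, Mul(-1, Mul(Add(-4, -1), 4))), Mul(2, Pow(Add(-2, Mul(-1, Mul(Add(-4, -1), 4))), 2))), 3) = Pow(Add(Rational(1, 3), Add(-2, Mul(-1, Mul(-5, 4))), Mul(2, Pow(Add(-2, Mul(-1, Mul(-5, 4))), 2))), 3) = Pow(Add(Rational(1, 3), Add(-2, Mul(-1, -20)), Mul(2, Pow(Add(-2, Mul(-1, -20)), 2))), 3) = Pow(Add(Rational(1, 3), Add(-2, 20), Mul(2, Pow(Add(-2, 20), 2))), 3) = Pow(Add(Rational(1, 3), 18, Mul(2, Pow(18, 2))), 3) = Pow(Add(Rational(1, 3), 18, Mul(2, 324)), 3) = Pow(Add(Rational(1, 3), 18, 648), 3) = Pow(Rational(1999, 3), 3) = Rational(7988005999, 27)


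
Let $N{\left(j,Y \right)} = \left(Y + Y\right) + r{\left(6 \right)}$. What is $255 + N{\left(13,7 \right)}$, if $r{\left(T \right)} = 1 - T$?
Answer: $264$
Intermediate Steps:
$N{\left(j,Y \right)} = -5 + 2 Y$ ($N{\left(j,Y \right)} = \left(Y + Y\right) + \left(1 - 6\right) = 2 Y + \left(1 - 6\right) = 2 Y - 5 = -5 + 2 Y$)
$255 + N{\left(13,7 \right)} = 255 + \left(-5 + 2 \cdot 7\right) = 255 + \left(-5 + 14\right) = 255 + 9 = 264$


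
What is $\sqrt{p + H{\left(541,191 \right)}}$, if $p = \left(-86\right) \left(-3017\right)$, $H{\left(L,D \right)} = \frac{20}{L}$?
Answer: $\frac{\sqrt{75939608442}}{541} \approx 509.37$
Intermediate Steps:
$p = 259462$
$\sqrt{p + H{\left(541,191 \right)}} = \sqrt{259462 + \frac{20}{541}} = \sqrt{\frac{140368962}{541}} = \frac{\sqrt{75939608442}}{541}$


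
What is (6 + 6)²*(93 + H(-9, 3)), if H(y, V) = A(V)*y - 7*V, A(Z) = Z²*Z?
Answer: -24624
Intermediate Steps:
A(Z) = Z³
H(y, V) = -7*V + y*V³ (H(y, V) = V³*y - 7*V = y*V³ - 7*V = -7*V + y*V³)
(6 + 6)²*(93 + H(-9, 3)) = (6 + 6)²*(93 + 3*(-7 - 9*3²)) = 12²*(93 + 3*(-7 - 9*9)) = 144*(93 + 3*(-7 - 81)) = 144*(93 + 3*(-88)) = 144*(93 - 264) = 144*(-171) = -24624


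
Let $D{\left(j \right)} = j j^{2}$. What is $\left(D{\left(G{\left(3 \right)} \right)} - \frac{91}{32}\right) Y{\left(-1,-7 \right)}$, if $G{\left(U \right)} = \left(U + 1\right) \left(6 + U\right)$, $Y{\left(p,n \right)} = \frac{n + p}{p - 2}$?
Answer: $\frac{1492901}{12} \approx 1.2441 \cdot 10^{5}$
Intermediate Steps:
$Y{\left(p,n \right)} = \frac{n + p}{-2 + p}$
$G{\left(U \right)} = \left(1 + U\right) \left(6 + U\right)$
$D{\left(j \right)} = j^{3}$
$\left(D{\left(G{\left(3 \right)} \right)} - \frac{91}{32}\right) Y{\left(-1,-7 \right)} = \left(\left(6 + 3^{2} + 7 \cdot 3\right)^{3} - \frac{91}{32}\right) \frac{-7 - 1}{-2 - 1} = \left(\left(6 + 9 + 21\right)^{3} - \frac{91}{32}\right) \frac{1}{-3} \left(-8\right) = \left(36^{3} - \frac{91}{32}\right) \left(\left(- \frac{1}{3}\right) \left(-8\right)\right) = \left(46656 - \frac{91}{32}\right) \frac{8}{3} = \frac{1492901}{32} \cdot \frac{8}{3} = \frac{1492901}{12}$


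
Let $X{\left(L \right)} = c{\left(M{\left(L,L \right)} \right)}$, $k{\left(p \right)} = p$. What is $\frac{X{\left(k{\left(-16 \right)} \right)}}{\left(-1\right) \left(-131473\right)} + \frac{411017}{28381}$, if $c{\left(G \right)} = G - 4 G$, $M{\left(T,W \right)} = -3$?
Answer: $\frac{54037893470}{3731335213} \approx 14.482$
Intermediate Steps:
$c{\left(G \right)} = - 3 G$
$X{\left(L \right)} = 9$ ($X{\left(L \right)} = \left(-3\right) \left(-3\right) = 9$)
$\frac{X{\left(k{\left(-16 \right)} \right)}}{\left(-1\right) \left(-131473\right)} + \frac{411017}{28381} = \frac{9}{\left(-1\right) \left(-131473\right)} + \frac{411017}{28381} = \frac{9}{131473} + 411017 \cdot \frac{1}{28381} = 9 \cdot \frac{1}{131473} + \frac{411017}{28381} = \frac{9}{131473} + \frac{411017}{28381} = \frac{54037893470}{3731335213}$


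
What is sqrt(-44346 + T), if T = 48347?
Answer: sqrt(4001) ≈ 63.253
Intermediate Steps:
sqrt(-44346 + T) = sqrt(-44346 + 48347) = sqrt(4001)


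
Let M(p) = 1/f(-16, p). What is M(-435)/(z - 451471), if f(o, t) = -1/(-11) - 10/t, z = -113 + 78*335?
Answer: -319/15458162 ≈ -2.0636e-5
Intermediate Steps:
z = 26017 (z = -113 + 26130 = 26017)
f(o, t) = 1/11 - 10/t (f(o, t) = -1*(-1/11) - 10/t = 1/11 - 10/t)
M(p) = 11*p/(-110 + p) (M(p) = 1/((-110 + p)/(11*p)) = 11*p/(-110 + p))
M(-435)/(z - 451471) = (11*(-435)/(-110 - 435))/(26017 - 451471) = (11*(-435)/(-545))/(-425454) = (11*(-435)*(-1/545))*(-1/425454) = (957/109)*(-1/425454) = -319/15458162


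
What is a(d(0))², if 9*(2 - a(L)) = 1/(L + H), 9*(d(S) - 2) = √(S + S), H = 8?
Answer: 32041/8100 ≈ 3.9557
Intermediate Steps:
d(S) = 2 + √2*√S/9 (d(S) = 2 + √(S + S)/9 = 2 + √(2*S)/9 = 2 + (√2*√S)/9 = 2 + √2*√S/9)
a(L) = 2 - 1/(9*(8 + L)) (a(L) = 2 - 1/(9*(L + 8)) = 2 - 1/(9*(8 + L)))
a(d(0))² = ((143 + 18*(2 + √2*√0/9))/(9*(8 + (2 + √2*√0/9))))² = ((143 + 18*(2 + (⅑)*√2*0))/(9*(8 + (2 + (⅑)*√2*0))))² = ((143 + 18*(2 + 0))/(9*(8 + (2 + 0))))² = ((143 + 18*2)/(9*(8 + 2)))² = ((⅑)*(143 + 36)/10)² = ((⅑)*(⅒)*179)² = (179/90)² = 32041/8100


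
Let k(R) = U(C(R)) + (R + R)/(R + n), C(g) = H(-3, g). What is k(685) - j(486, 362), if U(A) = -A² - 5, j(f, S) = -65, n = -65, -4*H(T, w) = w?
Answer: -14515119/496 ≈ -29264.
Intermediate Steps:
H(T, w) = -w/4
C(g) = -g/4
U(A) = -5 - A²
k(R) = -5 - R²/16 + 2*R/(-65 + R) (k(R) = (-5 - (-R/4)²) + (R + R)/(R - 65) = (-5 - R²/16) + (2*R)/(-65 + R) = (-5 - R²/16) + 2*R/(-65 + R) = -5 - R²/16 + 2*R/(-65 + R))
k(685) - j(486, 362) = (5200 - 1*685³ - 48*685 + 65*685²)/(16*(-65 + 685)) - 1*(-65) = (1/16)*(5200 - 1*321419125 - 32880 + 65*469225)/620 + 65 = (1/16)*(1/620)*(5200 - 321419125 - 32880 + 30499625) + 65 = (1/16)*(1/620)*(-290947180) + 65 = -14547359/496 + 65 = -14515119/496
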